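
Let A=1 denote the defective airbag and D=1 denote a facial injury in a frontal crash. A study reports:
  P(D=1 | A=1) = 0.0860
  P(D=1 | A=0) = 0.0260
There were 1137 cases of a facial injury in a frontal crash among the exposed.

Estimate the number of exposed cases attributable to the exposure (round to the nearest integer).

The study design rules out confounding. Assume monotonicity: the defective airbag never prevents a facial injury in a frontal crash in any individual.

Let p₁ = 0.086, p₀ = 0.026.
PN = (p₁ − p₀)/p₁ = (0.086 − 0.026) / 0.086 ≈ 0.69767.
Attributable cases ≈ PN × (exposed cases) = 0.69767 × 1137 ≈ 793.26.

about 793 cases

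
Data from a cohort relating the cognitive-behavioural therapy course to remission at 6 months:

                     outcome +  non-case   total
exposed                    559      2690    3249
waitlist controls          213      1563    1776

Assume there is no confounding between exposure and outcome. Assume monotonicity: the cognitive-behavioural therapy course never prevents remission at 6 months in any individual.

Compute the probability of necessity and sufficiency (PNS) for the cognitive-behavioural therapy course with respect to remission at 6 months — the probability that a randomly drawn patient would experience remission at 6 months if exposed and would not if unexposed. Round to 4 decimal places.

PNS ≈ 0.0521

p₁ = P(outcome | exposed) = 559/3249 = 0.17205
p₀ = P(outcome | unexposed) = 213/1776 = 0.11993
Under exogeneity and monotonicity, PNS = p₁ − p₀.
PNS = 0.17205 − 0.11993 = 0.052121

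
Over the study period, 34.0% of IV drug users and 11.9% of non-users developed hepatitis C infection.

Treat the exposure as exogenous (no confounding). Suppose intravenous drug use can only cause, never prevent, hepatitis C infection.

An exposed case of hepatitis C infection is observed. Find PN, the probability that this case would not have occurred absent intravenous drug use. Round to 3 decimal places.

p₁ = 0.34, p₀ = 0.119.
Under exogeneity and monotonicity, PN = (p₁ − p₀) / p₁.
PN = (0.34 − 0.119) / 0.34 = 0.221 / 0.34 ≈ 0.6500

PN ≈ 0.650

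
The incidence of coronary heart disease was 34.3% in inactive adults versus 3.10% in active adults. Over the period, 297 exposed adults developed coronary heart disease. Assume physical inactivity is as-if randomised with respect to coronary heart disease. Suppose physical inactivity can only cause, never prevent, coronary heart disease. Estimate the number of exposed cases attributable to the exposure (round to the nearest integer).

p₁ = 0.343, p₀ = 0.031.
PN = (p₁ − p₀)/p₁ = (0.343 − 0.031) / 0.343 ≈ 0.90962.
Attributable cases ≈ PN × (exposed cases) = 0.90962 × 297 ≈ 270.16.

about 270 cases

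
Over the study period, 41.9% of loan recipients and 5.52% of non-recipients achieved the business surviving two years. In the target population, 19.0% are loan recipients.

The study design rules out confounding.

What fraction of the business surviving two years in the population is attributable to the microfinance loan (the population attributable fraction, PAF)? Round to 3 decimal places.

PAF ≈ 0.556

p₁ = 0.419, p₀ = 0.0552.
Overall risk P(Y=1) = π·p₁ + (1−π)·p₀ = 0.19×0.419 + 0.81×0.0552 = 0.12432.
Under exogeneity, PAF = [P(Y=1) − p₀] / P(Y=1).
PAF = (0.12432 − 0.0552) / 0.12432 ≈ 0.5560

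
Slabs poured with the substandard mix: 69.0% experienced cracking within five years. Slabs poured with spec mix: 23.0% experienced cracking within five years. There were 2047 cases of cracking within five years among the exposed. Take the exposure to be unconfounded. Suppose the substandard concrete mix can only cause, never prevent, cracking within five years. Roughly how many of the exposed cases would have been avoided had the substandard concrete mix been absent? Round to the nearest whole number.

p₁ = 0.69, p₀ = 0.23.
PN = (p₁ − p₀)/p₁ = (0.69 − 0.23) / 0.69 ≈ 0.66667.
Attributable cases ≈ PN × (exposed cases) = 0.66667 × 2047 ≈ 1364.67.

about 1365 cases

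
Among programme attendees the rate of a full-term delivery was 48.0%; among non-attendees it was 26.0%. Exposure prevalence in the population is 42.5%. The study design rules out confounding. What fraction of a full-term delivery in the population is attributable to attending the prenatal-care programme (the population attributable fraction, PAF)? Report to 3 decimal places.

p₁ = 0.48, p₀ = 0.26.
Overall risk P(Y=1) = π·p₁ + (1−π)·p₀ = 0.425×0.48 + 0.575×0.26 = 0.3535.
Under exogeneity, PAF = [P(Y=1) − p₀] / P(Y=1).
PAF = (0.3535 − 0.26) / 0.3535 ≈ 0.2645

PAF ≈ 0.264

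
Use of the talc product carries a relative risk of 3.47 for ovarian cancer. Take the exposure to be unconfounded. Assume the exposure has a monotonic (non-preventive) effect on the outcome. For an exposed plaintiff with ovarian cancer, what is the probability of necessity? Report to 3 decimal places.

Under exogeneity and monotonicity, PN = (RR − 1) / RR = 1 − 1/RR.
PN = (3.47 − 1) / 3.47 = 2.47 / 3.47 ≈ 0.7118

PN ≈ 0.712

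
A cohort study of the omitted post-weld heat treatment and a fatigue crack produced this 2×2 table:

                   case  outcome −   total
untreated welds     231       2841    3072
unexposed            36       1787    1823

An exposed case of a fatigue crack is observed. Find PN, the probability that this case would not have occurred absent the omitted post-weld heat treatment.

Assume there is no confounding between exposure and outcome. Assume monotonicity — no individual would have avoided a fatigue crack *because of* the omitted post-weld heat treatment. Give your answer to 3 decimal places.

PN ≈ 0.737

p₁ = P(outcome | exposed) = 231/3072 = 0.075195
p₀ = P(outcome | unexposed) = 36/1823 = 0.019748
Under exogeneity and monotonicity, PN = (p₁ − p₀)/p₁.
PN = (0.075195 − 0.019748) / 0.075195 ≈ 0.7374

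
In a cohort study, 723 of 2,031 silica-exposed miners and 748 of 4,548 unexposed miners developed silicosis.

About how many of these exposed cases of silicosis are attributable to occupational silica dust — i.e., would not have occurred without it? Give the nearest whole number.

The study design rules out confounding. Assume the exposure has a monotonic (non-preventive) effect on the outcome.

about 389 cases

p₁ = P(outcome | exposed) = 723/2031 = 0.35598
p₀ = P(outcome | unexposed) = 748/4548 = 0.16447
PN = (p₁ − p₀)/p₁ = (0.35598 − 0.16447) / 0.35598 ≈ 0.53799.
Attributable cases ≈ PN × (exposed cases) = 0.53799 × 723 ≈ 388.97.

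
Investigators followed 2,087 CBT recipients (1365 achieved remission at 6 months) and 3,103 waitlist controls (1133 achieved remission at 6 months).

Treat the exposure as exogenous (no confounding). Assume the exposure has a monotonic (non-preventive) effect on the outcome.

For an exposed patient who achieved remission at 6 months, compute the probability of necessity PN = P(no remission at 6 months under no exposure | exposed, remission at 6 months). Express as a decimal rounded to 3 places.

p₁ = P(outcome | exposed) = 1365/2087 = 0.65405
p₀ = P(outcome | unexposed) = 1133/3103 = 0.36513
Under exogeneity and monotonicity, PN = (p₁ − p₀) / p₁.
PN = (0.65405 − 0.36513) / 0.65405 = 0.28892 / 0.65405 ≈ 0.4417

PN ≈ 0.442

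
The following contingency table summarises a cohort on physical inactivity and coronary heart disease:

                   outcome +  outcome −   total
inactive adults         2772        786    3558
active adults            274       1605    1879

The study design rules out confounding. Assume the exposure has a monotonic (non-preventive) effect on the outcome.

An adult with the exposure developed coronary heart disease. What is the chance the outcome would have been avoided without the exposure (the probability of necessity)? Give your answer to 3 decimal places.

p₁ = P(outcome | exposed) = 2772/3558 = 0.77909
p₀ = P(outcome | unexposed) = 274/1879 = 0.14582
Under exogeneity and monotonicity, PN = (p₁ − p₀) / p₁.
PN = (0.77909 − 0.14582) / 0.77909 = 0.63327 / 0.77909 ≈ 0.8128

PN ≈ 0.813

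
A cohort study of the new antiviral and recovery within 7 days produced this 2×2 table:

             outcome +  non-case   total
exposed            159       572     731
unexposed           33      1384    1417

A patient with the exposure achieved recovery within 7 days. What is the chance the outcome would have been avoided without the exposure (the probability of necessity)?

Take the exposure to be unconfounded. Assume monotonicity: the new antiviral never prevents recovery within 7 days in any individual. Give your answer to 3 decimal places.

PN ≈ 0.893

p₁ = P(outcome | exposed) = 159/731 = 0.21751
p₀ = P(outcome | unexposed) = 33/1417 = 0.023289
Under exogeneity and monotonicity, PN = (p₁ − p₀) / p₁.
PN = (0.21751 − 0.023289) / 0.21751 = 0.19422 / 0.21751 ≈ 0.8929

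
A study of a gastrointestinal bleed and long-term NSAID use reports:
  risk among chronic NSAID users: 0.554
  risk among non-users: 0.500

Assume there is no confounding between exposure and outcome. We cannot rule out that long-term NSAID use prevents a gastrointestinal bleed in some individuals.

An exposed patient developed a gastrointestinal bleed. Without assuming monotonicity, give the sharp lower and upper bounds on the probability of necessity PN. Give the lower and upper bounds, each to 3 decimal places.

0.097 ≤ PN ≤ 0.903

Let p₁ = 0.554, p₀ = 0.5.
Under exogeneity alone the bounds on PN are max{0,(p₁−p₀)/p₁} ≤ PN ≤ min{1,(1−p₀)/p₁}.
  lower = (p₁ − p₀)/p₁ = 0.054 / 0.554 ≈ 0.0975
  upper = min{1, (1 − p₀)/p₁} = 0.5 / 0.554 ≈ 0.9025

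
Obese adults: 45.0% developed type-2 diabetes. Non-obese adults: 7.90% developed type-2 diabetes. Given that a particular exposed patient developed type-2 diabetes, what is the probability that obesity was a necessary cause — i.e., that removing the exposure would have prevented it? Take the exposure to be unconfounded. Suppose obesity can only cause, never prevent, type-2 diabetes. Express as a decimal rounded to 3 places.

PN ≈ 0.824

p₁ = 0.45, p₀ = 0.079.
Under exogeneity and monotonicity, PN = (p₁ − p₀) / p₁.
PN = (0.45 − 0.079) / 0.45 = 0.371 / 0.45 ≈ 0.8244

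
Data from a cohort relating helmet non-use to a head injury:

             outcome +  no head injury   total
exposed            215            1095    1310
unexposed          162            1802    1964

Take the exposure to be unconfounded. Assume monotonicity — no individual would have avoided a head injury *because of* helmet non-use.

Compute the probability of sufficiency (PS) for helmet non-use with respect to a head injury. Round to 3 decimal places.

p₁ = P(outcome | exposed) = 215/1310 = 0.16412
p₀ = P(outcome | unexposed) = 162/1964 = 0.082485
Under exogeneity and monotonicity, PS = (p₁ − p₀)/(1 − p₀).
PS = (0.16412 − 0.082485) / 0.91752 ≈ 0.0890

PS ≈ 0.089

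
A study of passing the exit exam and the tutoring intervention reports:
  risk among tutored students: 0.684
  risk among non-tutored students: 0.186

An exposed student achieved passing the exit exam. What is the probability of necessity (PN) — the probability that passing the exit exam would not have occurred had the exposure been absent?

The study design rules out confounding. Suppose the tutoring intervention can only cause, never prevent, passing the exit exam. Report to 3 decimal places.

PN ≈ 0.728

Let p₁ = 0.684, p₀ = 0.186.
Under exogeneity and monotonicity, PN = (p₁ − p₀) / p₁.
PN = (0.684 − 0.186) / 0.684 = 0.498 / 0.684 ≈ 0.7281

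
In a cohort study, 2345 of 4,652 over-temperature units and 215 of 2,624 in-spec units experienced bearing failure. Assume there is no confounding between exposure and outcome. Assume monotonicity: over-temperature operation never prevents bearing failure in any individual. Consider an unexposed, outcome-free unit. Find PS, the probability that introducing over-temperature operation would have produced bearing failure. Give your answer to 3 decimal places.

PS ≈ 0.460

p₁ = P(outcome | exposed) = 2345/4652 = 0.50408
p₀ = P(outcome | unexposed) = 215/2624 = 0.081936
Under exogeneity and monotonicity, PS = (p₁ − p₀) / (1 − p₀).
PS = (0.50408 − 0.081936) / (1 − 0.081936) = 0.42215 / 0.91806 ≈ 0.4598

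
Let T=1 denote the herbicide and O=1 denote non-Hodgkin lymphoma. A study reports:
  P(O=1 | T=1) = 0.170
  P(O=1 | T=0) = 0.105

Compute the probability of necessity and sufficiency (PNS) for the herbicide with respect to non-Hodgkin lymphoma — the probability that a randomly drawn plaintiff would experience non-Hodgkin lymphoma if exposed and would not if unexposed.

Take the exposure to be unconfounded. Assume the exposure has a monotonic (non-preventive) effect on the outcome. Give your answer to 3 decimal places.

PNS ≈ 0.065

Let p₁ = 0.17, p₀ = 0.105.
Under exogeneity and monotonicity, PNS = p₁ − p₀.
PNS = 0.17 − 0.105 = 0.065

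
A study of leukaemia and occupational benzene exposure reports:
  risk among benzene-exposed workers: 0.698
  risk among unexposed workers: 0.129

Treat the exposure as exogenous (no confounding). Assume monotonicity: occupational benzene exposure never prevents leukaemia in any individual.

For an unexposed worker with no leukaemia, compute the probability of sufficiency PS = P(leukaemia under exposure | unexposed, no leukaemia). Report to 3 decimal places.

PS ≈ 0.653

Let p₁ = 0.698, p₀ = 0.129.
Under exogeneity and monotonicity, PS = (p₁ − p₀) / (1 − p₀).
PS = (0.698 − 0.129) / (1 − 0.129) = 0.569 / 0.871 ≈ 0.6533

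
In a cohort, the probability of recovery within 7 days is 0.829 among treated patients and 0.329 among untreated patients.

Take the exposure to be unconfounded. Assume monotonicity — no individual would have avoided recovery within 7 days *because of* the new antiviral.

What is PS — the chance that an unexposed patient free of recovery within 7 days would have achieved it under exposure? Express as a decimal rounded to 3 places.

Let p₁ = 0.829, p₀ = 0.329.
Under exogeneity and monotonicity, PS = (p₁ − p₀) / (1 − p₀).
PS = (0.829 − 0.329) / (1 − 0.329) = 0.5 / 0.671 ≈ 0.7452

PS ≈ 0.745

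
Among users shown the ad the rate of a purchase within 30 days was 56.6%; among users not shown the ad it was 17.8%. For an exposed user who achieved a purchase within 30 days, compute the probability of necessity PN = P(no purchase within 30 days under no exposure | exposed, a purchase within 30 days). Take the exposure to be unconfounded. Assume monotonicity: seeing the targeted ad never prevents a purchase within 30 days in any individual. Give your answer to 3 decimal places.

p₁ = 0.566, p₀ = 0.178.
Under exogeneity and monotonicity, PN = (p₁ − p₀) / p₁.
PN = (0.566 − 0.178) / 0.566 = 0.388 / 0.566 ≈ 0.6855

PN ≈ 0.686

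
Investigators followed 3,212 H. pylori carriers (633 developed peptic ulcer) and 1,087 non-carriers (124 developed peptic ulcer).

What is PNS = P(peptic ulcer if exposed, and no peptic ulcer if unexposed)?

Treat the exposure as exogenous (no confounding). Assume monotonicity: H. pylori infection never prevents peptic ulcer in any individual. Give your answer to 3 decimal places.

PNS ≈ 0.083

p₁ = P(outcome | exposed) = 633/3212 = 0.19707
p₀ = P(outcome | unexposed) = 124/1087 = 0.11408
Under exogeneity and monotonicity, PNS = p₁ − p₀.
PNS = 0.19707 − 0.11408 = 0.082998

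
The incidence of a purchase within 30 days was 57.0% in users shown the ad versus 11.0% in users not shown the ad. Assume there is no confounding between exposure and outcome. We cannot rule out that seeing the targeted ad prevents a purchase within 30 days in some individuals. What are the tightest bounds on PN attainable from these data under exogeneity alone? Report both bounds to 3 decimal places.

p₁ = 0.57, p₀ = 0.11.
Under exogeneity alone the bounds on PN are max{0,(p₁−p₀)/p₁} ≤ PN ≤ min{1,(1−p₀)/p₁}.
  lower = (p₁ − p₀)/p₁ = 0.46 / 0.57 ≈ 0.8070
  upper = min{1, (1 − p₀)/p₁} = 0.89 / 0.57 ≈ 1.5614 → capped at 1

0.807 ≤ PN ≤ 1.000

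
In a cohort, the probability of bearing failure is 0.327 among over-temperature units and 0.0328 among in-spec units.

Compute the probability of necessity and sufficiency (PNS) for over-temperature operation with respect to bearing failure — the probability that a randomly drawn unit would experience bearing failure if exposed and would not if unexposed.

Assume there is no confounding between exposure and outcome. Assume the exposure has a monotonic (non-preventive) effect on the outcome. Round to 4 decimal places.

Let p₁ = 0.327, p₀ = 0.0328.
Under exogeneity and monotonicity, PNS = p₁ − p₀.
PNS = 0.327 − 0.0328 = 0.2942

PNS ≈ 0.2942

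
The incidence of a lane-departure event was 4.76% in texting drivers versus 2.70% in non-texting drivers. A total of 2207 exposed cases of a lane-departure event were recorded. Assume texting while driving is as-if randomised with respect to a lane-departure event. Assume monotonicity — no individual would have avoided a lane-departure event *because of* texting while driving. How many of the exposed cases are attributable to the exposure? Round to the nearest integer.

about 955 cases

p₁ = 0.0476, p₀ = 0.027.
PN = (p₁ − p₀)/p₁ = (0.0476 − 0.027) / 0.0476 ≈ 0.43277.
Attributable cases ≈ PN × (exposed cases) = 0.43277 × 2207 ≈ 955.13.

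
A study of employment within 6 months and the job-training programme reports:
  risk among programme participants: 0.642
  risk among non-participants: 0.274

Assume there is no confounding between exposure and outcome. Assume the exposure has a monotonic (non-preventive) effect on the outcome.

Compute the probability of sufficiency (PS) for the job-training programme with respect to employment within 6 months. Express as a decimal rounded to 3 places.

Let p₁ = 0.642, p₀ = 0.274.
Under exogeneity and monotonicity, PS = (p₁ − p₀) / (1 − p₀).
PS = (0.642 − 0.274) / (1 − 0.274) = 0.368 / 0.726 ≈ 0.5069

PS ≈ 0.507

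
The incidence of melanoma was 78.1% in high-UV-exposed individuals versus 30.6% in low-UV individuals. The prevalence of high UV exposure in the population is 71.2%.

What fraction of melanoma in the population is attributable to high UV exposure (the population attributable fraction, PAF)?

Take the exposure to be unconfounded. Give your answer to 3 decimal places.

PAF ≈ 0.525

p₁ = 0.781, p₀ = 0.306.
Overall risk P(Y=1) = π·p₁ + (1−π)·p₀ = 0.712×0.781 + 0.288×0.306 = 0.6442.
Under exogeneity, PAF = [P(Y=1) − p₀] / P(Y=1).
PAF = (0.6442 − 0.306) / 0.6442 ≈ 0.5250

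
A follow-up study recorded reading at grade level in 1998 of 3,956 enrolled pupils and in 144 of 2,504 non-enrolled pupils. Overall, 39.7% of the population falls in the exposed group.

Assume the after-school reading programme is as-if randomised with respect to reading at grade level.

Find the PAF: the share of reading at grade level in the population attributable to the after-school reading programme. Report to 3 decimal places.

p₁ = P(outcome | exposed) = 1998/3956 = 0.50506
p₀ = P(outcome | unexposed) = 144/2504 = 0.057508
Overall risk P(Y=1) = π·p₁ + (1−π)·p₀ = 0.397×0.50506 + 0.603×0.057508 = 0.23518.
Under exogeneity, PAF = [P(Y=1) − p₀] / P(Y=1).
PAF = (0.23518 − 0.057508) / 0.23518 ≈ 0.7555

PAF ≈ 0.755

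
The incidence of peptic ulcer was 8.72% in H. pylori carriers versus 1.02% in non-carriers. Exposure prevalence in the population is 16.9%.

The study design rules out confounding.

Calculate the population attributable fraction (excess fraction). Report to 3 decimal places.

PAF ≈ 0.561

p₁ = 0.0872, p₀ = 0.0102.
Overall risk P(Y=1) = π·p₁ + (1−π)·p₀ = 0.169×0.0872 + 0.831×0.0102 = 0.023213.
Under exogeneity, PAF = [P(Y=1) − p₀] / P(Y=1).
PAF = (0.023213 − 0.0102) / 0.023213 ≈ 0.5606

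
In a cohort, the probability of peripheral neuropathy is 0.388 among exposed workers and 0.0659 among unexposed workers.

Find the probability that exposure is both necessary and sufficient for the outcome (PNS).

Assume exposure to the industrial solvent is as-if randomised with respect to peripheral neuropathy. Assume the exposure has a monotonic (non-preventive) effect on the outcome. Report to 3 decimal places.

PNS ≈ 0.322

Let p₁ = 0.388, p₀ = 0.0659.
Under exogeneity and monotonicity, PNS = p₁ − p₀.
PNS = 0.388 − 0.0659 = 0.3221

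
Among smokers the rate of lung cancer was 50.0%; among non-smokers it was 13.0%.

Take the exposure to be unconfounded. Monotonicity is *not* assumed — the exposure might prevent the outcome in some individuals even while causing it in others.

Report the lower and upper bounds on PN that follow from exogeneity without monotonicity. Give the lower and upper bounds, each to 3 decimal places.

p₁ = 0.5, p₀ = 0.13.
Under exogeneity alone the bounds on PN are max{0,(p₁−p₀)/p₁} ≤ PN ≤ min{1,(1−p₀)/p₁}.
  lower = (p₁ − p₀)/p₁ = 0.37 / 0.5 ≈ 0.7400
  upper = min{1, (1 − p₀)/p₁} = 0.87 / 0.5 ≈ 1.7400 → capped at 1

0.740 ≤ PN ≤ 1.000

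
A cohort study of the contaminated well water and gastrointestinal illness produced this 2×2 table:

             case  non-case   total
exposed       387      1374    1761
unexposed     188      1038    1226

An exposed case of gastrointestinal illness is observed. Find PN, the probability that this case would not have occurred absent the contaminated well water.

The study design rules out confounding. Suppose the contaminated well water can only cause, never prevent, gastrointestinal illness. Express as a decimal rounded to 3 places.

PN ≈ 0.302

p₁ = P(outcome | exposed) = 387/1761 = 0.21976
p₀ = P(outcome | unexposed) = 188/1226 = 0.15334
Under exogeneity and monotonicity, PN = (p₁ − p₀) / p₁.
PN = (0.21976 − 0.15334) / 0.21976 = 0.066417 / 0.21976 ≈ 0.3022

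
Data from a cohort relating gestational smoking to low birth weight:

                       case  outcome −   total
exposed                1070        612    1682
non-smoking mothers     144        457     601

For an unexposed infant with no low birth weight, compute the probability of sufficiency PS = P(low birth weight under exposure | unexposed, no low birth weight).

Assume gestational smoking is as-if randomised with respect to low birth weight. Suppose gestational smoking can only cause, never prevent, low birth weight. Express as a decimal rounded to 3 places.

p₁ = P(outcome | exposed) = 1070/1682 = 0.63615
p₀ = P(outcome | unexposed) = 144/601 = 0.2396
Under exogeneity and monotonicity, PS = (p₁ − p₀) / (1 − p₀).
PS = (0.63615 − 0.2396) / (1 − 0.2396) = 0.39655 / 0.7604 ≈ 0.5215

PS ≈ 0.521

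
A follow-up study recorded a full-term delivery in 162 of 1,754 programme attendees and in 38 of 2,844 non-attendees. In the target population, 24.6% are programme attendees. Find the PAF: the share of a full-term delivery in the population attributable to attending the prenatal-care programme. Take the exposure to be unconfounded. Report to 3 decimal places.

p₁ = P(outcome | exposed) = 162/1754 = 0.09236
p₀ = P(outcome | unexposed) = 38/2844 = 0.013361
Overall risk P(Y=1) = π·p₁ + (1−π)·p₀ = 0.246×0.09236 + 0.754×0.013361 = 0.032795.
Under exogeneity, PAF = [P(Y=1) − p₀] / P(Y=1).
PAF = (0.032795 − 0.013361) / 0.032795 ≈ 0.5926

PAF ≈ 0.593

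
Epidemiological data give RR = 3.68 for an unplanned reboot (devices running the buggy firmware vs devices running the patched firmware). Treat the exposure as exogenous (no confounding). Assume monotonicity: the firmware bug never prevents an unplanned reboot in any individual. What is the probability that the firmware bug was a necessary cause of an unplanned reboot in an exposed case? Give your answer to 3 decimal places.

Under exogeneity and monotonicity, PN = (RR − 1) / RR = 1 − 1/RR.
PN = (3.68 − 1) / 3.68 = 2.68 / 3.68 ≈ 0.7283

PN ≈ 0.728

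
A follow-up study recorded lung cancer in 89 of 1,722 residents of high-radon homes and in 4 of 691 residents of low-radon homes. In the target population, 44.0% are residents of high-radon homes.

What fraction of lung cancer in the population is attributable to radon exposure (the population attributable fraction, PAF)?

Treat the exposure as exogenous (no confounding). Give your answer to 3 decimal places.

PAF ≈ 0.777

p₁ = P(outcome | exposed) = 89/1722 = 0.051684
p₀ = P(outcome | unexposed) = 4/691 = 0.0057887
Overall risk P(Y=1) = π·p₁ + (1−π)·p₀ = 0.44×0.051684 + 0.56×0.0057887 = 0.025983.
Under exogeneity, PAF = [P(Y=1) − p₀] / P(Y=1).
PAF = (0.025983 − 0.0057887) / 0.025983 ≈ 0.7772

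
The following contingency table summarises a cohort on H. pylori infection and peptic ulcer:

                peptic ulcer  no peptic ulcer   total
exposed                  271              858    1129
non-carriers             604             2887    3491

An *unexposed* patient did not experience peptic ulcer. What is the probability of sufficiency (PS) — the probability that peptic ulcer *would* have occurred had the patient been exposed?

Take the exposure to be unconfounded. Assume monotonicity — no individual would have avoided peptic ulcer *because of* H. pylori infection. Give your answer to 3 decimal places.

p₁ = P(outcome | exposed) = 271/1129 = 0.24004
p₀ = P(outcome | unexposed) = 604/3491 = 0.17302
Under exogeneity and monotonicity, PS = (p₁ − p₀)/(1 − p₀).
PS = (0.24004 − 0.17302) / 0.82698 ≈ 0.0810

PS ≈ 0.081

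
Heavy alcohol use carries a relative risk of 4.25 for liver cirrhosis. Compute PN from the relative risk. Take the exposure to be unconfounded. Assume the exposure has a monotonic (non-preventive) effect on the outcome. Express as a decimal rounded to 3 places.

PN ≈ 0.765

Under exogeneity and monotonicity, PN = (RR − 1) / RR = 1 − 1/RR.
PN = (4.25 − 1) / 4.25 = 3.25 / 4.25 ≈ 0.7647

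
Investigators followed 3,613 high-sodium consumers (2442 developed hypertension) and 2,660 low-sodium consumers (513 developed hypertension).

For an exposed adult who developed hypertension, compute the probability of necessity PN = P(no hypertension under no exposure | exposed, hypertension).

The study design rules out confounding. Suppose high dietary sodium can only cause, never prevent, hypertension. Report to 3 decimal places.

PN ≈ 0.715

p₁ = P(outcome | exposed) = 2442/3613 = 0.67589
p₀ = P(outcome | unexposed) = 513/2660 = 0.19286
Under exogeneity and monotonicity, PN = (p₁ − p₀) / p₁.
PN = (0.67589 − 0.19286) / 0.67589 = 0.48304 / 0.67589 ≈ 0.7147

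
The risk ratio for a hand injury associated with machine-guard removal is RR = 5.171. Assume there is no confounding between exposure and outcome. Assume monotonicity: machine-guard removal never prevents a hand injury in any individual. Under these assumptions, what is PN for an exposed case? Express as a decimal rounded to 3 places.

Under exogeneity and monotonicity, PN = (RR − 1) / RR = 1 − 1/RR.
PN = (5.171 − 1) / 5.171 = 4.171 / 5.171 ≈ 0.8066

PN ≈ 0.807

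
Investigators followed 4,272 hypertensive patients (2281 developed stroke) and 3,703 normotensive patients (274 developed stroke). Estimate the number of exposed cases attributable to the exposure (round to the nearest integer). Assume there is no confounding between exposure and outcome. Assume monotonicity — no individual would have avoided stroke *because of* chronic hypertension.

p₁ = P(outcome | exposed) = 2281/4272 = 0.53394
p₀ = P(outcome | unexposed) = 274/3703 = 0.073994
PN = (p₁ − p₀)/p₁ = (0.53394 − 0.073994) / 0.53394 ≈ 0.86142.
Attributable cases ≈ PN × (exposed cases) = 0.86142 × 2281 ≈ 1964.90.

about 1965 cases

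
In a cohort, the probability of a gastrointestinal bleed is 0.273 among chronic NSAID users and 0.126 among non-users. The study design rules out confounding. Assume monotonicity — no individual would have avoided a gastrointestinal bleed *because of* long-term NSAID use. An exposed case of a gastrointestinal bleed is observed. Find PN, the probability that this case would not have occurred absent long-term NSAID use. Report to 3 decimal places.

PN ≈ 0.538

Let p₁ = 0.273, p₀ = 0.126.
Under exogeneity and monotonicity, PN = (p₁ − p₀) / p₁.
PN = (0.273 − 0.126) / 0.273 = 0.147 / 0.273 ≈ 0.5385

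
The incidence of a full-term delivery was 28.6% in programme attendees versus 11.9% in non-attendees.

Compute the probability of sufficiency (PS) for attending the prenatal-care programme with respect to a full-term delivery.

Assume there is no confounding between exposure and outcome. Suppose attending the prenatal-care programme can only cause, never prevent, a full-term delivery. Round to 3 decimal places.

PS ≈ 0.190

p₁ = 0.286, p₀ = 0.119.
Under exogeneity and monotonicity, PS = (p₁ − p₀) / (1 − p₀).
PS = (0.286 − 0.119) / (1 − 0.119) = 0.167 / 0.881 ≈ 0.1896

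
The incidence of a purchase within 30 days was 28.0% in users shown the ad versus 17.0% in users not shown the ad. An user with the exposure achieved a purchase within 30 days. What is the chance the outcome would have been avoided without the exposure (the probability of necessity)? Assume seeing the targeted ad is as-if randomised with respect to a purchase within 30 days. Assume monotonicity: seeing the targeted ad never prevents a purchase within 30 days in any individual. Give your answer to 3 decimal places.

p₁ = 0.28, p₀ = 0.17.
Under exogeneity and monotonicity, PN = (p₁ − p₀) / p₁.
PN = (0.28 − 0.17) / 0.28 = 0.11 / 0.28 ≈ 0.3929

PN ≈ 0.393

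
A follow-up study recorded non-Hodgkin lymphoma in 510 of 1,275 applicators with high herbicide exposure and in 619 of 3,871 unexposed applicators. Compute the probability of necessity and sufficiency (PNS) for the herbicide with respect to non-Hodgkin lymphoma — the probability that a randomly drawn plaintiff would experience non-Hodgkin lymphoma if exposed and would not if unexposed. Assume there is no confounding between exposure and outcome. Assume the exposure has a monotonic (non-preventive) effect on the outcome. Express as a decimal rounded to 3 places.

PNS ≈ 0.240

p₁ = P(outcome | exposed) = 510/1275 = 0.4
p₀ = P(outcome | unexposed) = 619/3871 = 0.15991
Under exogeneity and monotonicity, PNS = p₁ − p₀.
PNS = 0.4 − 0.15991 = 0.24009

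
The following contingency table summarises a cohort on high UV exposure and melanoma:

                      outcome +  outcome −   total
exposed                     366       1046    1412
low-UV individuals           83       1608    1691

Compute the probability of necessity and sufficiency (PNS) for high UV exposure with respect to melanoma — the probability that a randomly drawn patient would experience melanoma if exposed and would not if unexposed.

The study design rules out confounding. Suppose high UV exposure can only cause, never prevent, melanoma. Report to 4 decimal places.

p₁ = P(outcome | exposed) = 366/1412 = 0.25921
p₀ = P(outcome | unexposed) = 83/1691 = 0.049083
Under exogeneity and monotonicity, PNS = p₁ − p₀.
PNS = 0.25921 − 0.049083 = 0.21012

PNS ≈ 0.2101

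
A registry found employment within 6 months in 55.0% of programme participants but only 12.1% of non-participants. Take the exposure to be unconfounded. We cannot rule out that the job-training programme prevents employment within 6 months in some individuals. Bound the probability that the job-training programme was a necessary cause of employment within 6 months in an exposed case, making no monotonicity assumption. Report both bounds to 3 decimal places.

p₁ = 0.55, p₀ = 0.121.
Under exogeneity alone the bounds on PN are max{0,(p₁−p₀)/p₁} ≤ PN ≤ min{1,(1−p₀)/p₁}.
  lower = (p₁ − p₀)/p₁ = 0.429 / 0.55 ≈ 0.7800
  upper = min{1, (1 − p₀)/p₁} = 0.879 / 0.55 ≈ 1.5982 → capped at 1

0.780 ≤ PN ≤ 1.000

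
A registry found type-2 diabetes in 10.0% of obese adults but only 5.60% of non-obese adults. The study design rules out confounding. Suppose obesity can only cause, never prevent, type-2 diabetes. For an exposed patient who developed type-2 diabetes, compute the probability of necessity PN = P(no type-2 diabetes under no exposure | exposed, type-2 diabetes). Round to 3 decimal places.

p₁ = 0.1, p₀ = 0.056.
Under exogeneity and monotonicity, PN = (p₁ − p₀) / p₁.
PN = (0.1 − 0.056) / 0.1 = 0.044 / 0.1 ≈ 0.4400

PN ≈ 0.440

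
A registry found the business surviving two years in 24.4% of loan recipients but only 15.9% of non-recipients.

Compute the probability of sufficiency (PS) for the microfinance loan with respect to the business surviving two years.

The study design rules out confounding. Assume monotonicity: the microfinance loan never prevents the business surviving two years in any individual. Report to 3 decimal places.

p₁ = 0.244, p₀ = 0.159.
Under exogeneity and monotonicity, PS = (p₁ − p₀) / (1 − p₀).
PS = (0.244 − 0.159) / (1 − 0.159) = 0.085 / 0.841 ≈ 0.1011

PS ≈ 0.101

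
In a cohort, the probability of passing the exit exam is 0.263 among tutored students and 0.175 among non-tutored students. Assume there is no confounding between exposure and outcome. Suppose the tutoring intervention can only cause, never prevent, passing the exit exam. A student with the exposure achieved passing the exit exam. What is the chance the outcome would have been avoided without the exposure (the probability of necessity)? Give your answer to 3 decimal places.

Let p₁ = 0.263, p₀ = 0.175.
Under exogeneity and monotonicity, PN = (p₁ − p₀) / p₁.
PN = (0.263 − 0.175) / 0.263 = 0.088 / 0.263 ≈ 0.3346

PN ≈ 0.335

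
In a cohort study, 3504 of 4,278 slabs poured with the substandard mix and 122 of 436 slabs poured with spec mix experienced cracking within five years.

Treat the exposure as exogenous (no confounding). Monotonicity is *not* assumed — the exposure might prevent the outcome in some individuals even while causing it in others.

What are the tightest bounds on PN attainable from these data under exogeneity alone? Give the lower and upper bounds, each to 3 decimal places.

0.658 ≤ PN ≤ 0.879

p₁ = P(outcome | exposed) = 3504/4278 = 0.81907
p₀ = P(outcome | unexposed) = 122/436 = 0.27982
Under exogeneity alone the bounds on PN are max{0,(p₁−p₀)/p₁} ≤ PN ≤ min{1,(1−p₀)/p₁}.
  lower = (p₁ − p₀)/p₁ = 0.53926 / 0.81907 ≈ 0.6584
  upper = min{1, (1 − p₀)/p₁} = 0.72018 / 0.81907 ≈ 0.8793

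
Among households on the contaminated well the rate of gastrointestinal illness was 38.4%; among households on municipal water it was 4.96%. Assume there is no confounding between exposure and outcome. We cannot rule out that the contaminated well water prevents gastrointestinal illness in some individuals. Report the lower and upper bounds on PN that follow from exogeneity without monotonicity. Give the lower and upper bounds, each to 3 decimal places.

0.871 ≤ PN ≤ 1.000

p₁ = 0.384, p₀ = 0.0496.
Under exogeneity alone the bounds on PN are max{0,(p₁−p₀)/p₁} ≤ PN ≤ min{1,(1−p₀)/p₁}.
  lower = (p₁ − p₀)/p₁ = 0.3344 / 0.384 ≈ 0.8708
  upper = min{1, (1 − p₀)/p₁} = 0.9504 / 0.384 ≈ 2.4750 → capped at 1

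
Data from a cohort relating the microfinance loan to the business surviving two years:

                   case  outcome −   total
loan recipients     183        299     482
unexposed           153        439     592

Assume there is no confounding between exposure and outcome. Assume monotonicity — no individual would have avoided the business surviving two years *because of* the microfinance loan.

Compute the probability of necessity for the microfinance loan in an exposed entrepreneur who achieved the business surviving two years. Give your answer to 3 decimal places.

PN ≈ 0.319

p₁ = P(outcome | exposed) = 183/482 = 0.37967
p₀ = P(outcome | unexposed) = 153/592 = 0.25845
Under exogeneity and monotonicity, PN = (p₁ − p₀) / p₁.
PN = (0.37967 − 0.25845) / 0.37967 = 0.12122 / 0.37967 ≈ 0.3193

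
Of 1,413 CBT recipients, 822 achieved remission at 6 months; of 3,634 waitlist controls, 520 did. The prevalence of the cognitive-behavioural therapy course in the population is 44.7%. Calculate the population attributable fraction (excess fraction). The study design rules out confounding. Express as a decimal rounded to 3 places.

p₁ = P(outcome | exposed) = 822/1413 = 0.58174
p₀ = P(outcome | unexposed) = 520/3634 = 0.14309
Overall risk P(Y=1) = π·p₁ + (1−π)·p₀ = 0.447×0.58174 + 0.553×0.14309 = 0.33917.
Under exogeneity, PAF = [P(Y=1) − p₀] / P(Y=1).
PAF = (0.33917 − 0.14309) / 0.33917 ≈ 0.5781

PAF ≈ 0.578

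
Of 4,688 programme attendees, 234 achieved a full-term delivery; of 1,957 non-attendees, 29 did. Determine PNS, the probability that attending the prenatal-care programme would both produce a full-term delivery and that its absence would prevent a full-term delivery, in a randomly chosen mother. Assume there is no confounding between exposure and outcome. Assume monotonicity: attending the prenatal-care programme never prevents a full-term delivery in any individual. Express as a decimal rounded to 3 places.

p₁ = P(outcome | exposed) = 234/4688 = 0.049915
p₀ = P(outcome | unexposed) = 29/1957 = 0.014819
Under exogeneity and monotonicity, PNS = p₁ − p₀.
PNS = 0.049915 − 0.014819 = 0.035096

PNS ≈ 0.035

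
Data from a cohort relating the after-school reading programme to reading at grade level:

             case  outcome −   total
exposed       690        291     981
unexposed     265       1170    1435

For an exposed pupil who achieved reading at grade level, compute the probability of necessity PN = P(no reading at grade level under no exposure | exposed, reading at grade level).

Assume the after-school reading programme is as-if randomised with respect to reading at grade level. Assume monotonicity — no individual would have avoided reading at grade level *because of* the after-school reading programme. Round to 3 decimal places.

PN ≈ 0.737

p₁ = P(outcome | exposed) = 690/981 = 0.70336
p₀ = P(outcome | unexposed) = 265/1435 = 0.18467
Under exogeneity and monotonicity, PN = (p₁ − p₀) / p₁.
PN = (0.70336 − 0.18467) / 0.70336 = 0.51869 / 0.70336 ≈ 0.7374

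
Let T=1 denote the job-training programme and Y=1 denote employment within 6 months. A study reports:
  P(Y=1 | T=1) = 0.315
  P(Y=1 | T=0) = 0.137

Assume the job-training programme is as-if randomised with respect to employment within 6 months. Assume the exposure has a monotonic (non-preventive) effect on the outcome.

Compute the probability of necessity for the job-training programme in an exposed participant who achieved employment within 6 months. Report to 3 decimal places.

PN ≈ 0.565

Let p₁ = 0.315, p₀ = 0.137.
Under exogeneity and monotonicity, PN = (p₁ − p₀) / p₁.
PN = (0.315 − 0.137) / 0.315 = 0.178 / 0.315 ≈ 0.5651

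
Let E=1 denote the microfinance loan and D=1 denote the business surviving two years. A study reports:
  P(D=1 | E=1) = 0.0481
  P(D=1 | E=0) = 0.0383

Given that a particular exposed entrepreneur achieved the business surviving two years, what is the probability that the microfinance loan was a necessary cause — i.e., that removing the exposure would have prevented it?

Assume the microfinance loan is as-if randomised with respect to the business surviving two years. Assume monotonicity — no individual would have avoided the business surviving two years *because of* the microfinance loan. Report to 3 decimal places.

PN ≈ 0.204

Let p₁ = 0.0481, p₀ = 0.0383.
Under exogeneity and monotonicity, PN = (p₁ − p₀) / p₁.
PN = (0.0481 − 0.0383) / 0.0481 = 0.0098 / 0.0481 ≈ 0.2037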